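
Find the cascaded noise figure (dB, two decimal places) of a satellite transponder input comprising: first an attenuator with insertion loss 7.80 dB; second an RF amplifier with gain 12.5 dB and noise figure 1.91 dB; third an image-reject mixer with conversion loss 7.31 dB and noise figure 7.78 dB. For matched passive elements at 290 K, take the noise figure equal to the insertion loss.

Convert to linear (a loss of L dB is a gain of −L dB): F_i = 10^(NF_i/10), G_i = 10^(G_i,dB/10)
  Stage 1: F_1 = 10^(7.80/10) = 6.026, G_1 = 10^(−7.80/10) = 0.1660
  Stage 2: F_2 = 10^(1.91/10) = 1.552, G_2 = 10^(12.5/10) = 17.78
  Stage 3: F_3 = 10^(7.78/10) = 5.998, G_3 = 10^(−7.31/10) = 0.1858
Friis cascade:
  F = 6.026 + (1.552 − 1)/0.1660 + (5.998 − 1)/2.951 = 11.05
NF = 10 log₁₀(11.05) = 10.43 dB

10.43 dB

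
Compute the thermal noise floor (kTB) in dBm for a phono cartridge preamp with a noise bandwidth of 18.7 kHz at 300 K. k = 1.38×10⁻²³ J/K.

−131.1 dBm

P_n = kTB = 1.38×10⁻²³ × 300 × 1.87×10⁴ = 7.74×10⁻¹⁷ W
In dBm: 10 log₁₀(7.74×10⁻¹⁷ / 10⁻³) = −131.1 dBm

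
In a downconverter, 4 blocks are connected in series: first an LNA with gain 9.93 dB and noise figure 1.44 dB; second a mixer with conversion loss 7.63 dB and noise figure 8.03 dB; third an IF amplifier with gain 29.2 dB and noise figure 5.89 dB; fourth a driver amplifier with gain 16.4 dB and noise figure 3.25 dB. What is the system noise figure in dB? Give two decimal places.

Convert to linear (a loss of L dB is a gain of −L dB): F_i = 10^(NF_i/10), G_i = 10^(G_i,dB/10)
  Stage 1: F_1 = 10^(1.44/10) = 1.393, G_1 = 10^(9.93/10) = 9.840
  Stage 2: F_2 = 10^(8.03/10) = 6.353, G_2 = 10^(−7.63/10) = 0.1726
  Stage 3: F_3 = 10^(5.89/10) = 3.882, G_3 = 10^(29.2/10) = 831.8
  Stage 4: F_4 = 10^(3.25/10) = 2.113, G_4 = 10^(16.4/10) = 43.65
Friis cascade:
  F = 1.393 + (6.353 − 1)/9.840 + (3.882 − 1)/1.698 + (2.113 − 1)/1413 = 3.635
NF = 10 log₁₀(3.635) = 5.60 dB

5.60 dB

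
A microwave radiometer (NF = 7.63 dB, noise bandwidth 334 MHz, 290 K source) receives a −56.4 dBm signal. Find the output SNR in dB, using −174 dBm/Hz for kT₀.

Noise floor: N = −174 + 10 log₁₀(B) + NF
10 log₁₀(3.34×10⁸) = 85.24 dB
N = −174 + 85.24 + 7.63 = −81.13 dBm
SNR = P_sig − N = −56.4 − (−81.13) = 24.73 dB → 24.7 dB

24.7 dB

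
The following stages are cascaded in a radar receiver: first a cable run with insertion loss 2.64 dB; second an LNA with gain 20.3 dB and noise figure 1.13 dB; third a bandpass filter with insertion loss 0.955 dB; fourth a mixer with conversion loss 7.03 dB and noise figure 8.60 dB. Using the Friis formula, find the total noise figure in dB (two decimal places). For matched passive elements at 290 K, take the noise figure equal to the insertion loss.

Convert to linear (a loss of L dB is a gain of −L dB): F_i = 10^(NF_i/10), G_i = 10^(G_i,dB/10)
  Stage 1: F_1 = 10^(2.64/10) = 1.837, G_1 = 10^(−2.64/10) = 0.5445
  Stage 2: F_2 = 10^(1.13/10) = 1.297, G_2 = 10^(20.3/10) = 107.2
  Stage 3: F_3 = 10^(0.955/10) = 1.246, G_3 = 10^(−0.955/10) = 0.8026
  Stage 4: F_4 = 10^(8.60/10) = 7.244, G_4 = 10^(−7.03/10) = 0.1982
Friis cascade:
  F = 1.837 + (1.297 − 1)/0.5445 + (1.246 − 1)/58.34 + (7.244 − 1)/46.83 = 2.520
NF = 10 log₁₀(2.520) = 4.01 dB

4.01 dB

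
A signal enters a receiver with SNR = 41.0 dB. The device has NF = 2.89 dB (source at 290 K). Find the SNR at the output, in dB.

By definition F = SNR_in/SNR_out, so in dB: SNR_out = SNR_in − NF
SNR_out = 41.0 − 2.89 = 38.11 dB

38.11 dB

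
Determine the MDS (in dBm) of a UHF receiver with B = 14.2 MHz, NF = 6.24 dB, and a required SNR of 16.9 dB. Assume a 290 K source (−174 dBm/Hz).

−79.3 dBm

Sensitivity = −174 + 10 log₁₀(B) + NF + SNR_min
= −174 + 71.52 + 6.24 + 16.9
= −79.34 dBm → −79.3 dBm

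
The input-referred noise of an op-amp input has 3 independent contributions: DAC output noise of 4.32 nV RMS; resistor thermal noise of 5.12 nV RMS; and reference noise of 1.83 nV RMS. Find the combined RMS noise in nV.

Uncorrelated sources add in power (mean-square): V_tot = √(ΣV_i²)
V_tot = √[(4.32×10⁻⁹)² + (5.12×10⁻⁹)² + (1.83×10⁻⁹)²] = 6.94×10⁻⁹ V = 6.94 nV

6.94 nV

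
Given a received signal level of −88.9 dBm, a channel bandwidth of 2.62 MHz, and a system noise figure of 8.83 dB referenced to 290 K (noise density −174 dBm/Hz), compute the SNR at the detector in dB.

Noise floor: N = −174 + 10 log₁₀(B) + NF
10 log₁₀(2.62×10⁶) = 64.18 dB
N = −174 + 64.18 + 8.83 = −100.99 dBm
SNR = P_sig − N = −88.9 − (−100.99) = 12.09 dB → 12.1 dB

12.1 dB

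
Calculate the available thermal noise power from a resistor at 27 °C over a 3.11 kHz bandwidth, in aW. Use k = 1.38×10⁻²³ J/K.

T = 27 °C + 273.15 = 300.15 K
P_n = kTB = 1.38×10⁻²³ × 300.15 × 3.11×10³ = 1.29×10⁻¹⁷ W = 12.9 aW

12.9 aW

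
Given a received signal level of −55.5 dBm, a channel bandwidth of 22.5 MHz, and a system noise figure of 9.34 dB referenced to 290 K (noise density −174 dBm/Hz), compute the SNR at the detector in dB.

35.6 dB

Noise floor: N = −174 + 10 log₁₀(B) + NF
10 log₁₀(2.25×10⁷) = 73.52 dB
N = −174 + 73.52 + 9.34 = −91.14 dBm
SNR = P_sig − N = −55.5 − (−91.14) = 35.64 dB → 35.6 dB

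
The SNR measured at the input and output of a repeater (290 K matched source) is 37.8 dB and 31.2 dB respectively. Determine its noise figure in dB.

NF (dB) = SNR_in(dB) − SNR_out(dB) when the source is at T₀
NF = 37.8 − 31.2 = 6.6 dB

6.6 dB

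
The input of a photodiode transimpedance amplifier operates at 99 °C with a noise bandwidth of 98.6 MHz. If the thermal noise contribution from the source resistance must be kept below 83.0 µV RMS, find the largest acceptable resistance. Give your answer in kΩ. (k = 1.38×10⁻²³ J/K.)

3.40 kΩ

T = 99 °C + 273.15 = 372.15 K
Johnson–Nyquist: V_n = √(4kTRB) ⇒ R = V_n² / (4kTB)
4kTB = 4 × 1.38×10⁻²³ × 372.15 × 9.86×10⁷ = 2.03×10⁻¹²
R = (8.30×10⁻⁵)² / 2.03×10⁻¹² = 3.40×10³ Ω = 3.40 kΩ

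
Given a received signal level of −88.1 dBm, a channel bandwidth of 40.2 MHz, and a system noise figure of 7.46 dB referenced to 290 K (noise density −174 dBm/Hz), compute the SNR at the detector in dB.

2.4 dB

Noise floor: N = −174 + 10 log₁₀(B) + NF
10 log₁₀(4.02×10⁷) = 76.04 dB
N = −174 + 76.04 + 7.46 = −90.50 dBm
SNR = P_sig − N = −88.1 − (−90.50) = 2.40 dB → 2.4 dB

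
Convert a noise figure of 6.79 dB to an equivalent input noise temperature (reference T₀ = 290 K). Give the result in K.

F = 10^(6.79/10) = 4.77529
T_e = (F − 1)·T₀ = (4.77529 − 1) × 290 = 1095 K

1095 K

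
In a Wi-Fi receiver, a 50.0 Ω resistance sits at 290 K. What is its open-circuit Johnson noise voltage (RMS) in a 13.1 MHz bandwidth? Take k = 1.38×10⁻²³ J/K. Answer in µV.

3.24 µV

V_n = √(4kTRB)
4kTRB = 4 × 1.38×10⁻²³ × 290 × 5.00×10¹ × 1.31×10⁷ = 1.05×10⁻¹¹ V²
V_n = √(1.05×10⁻¹¹) = 3.24×10⁻⁶ V = 3.24 µV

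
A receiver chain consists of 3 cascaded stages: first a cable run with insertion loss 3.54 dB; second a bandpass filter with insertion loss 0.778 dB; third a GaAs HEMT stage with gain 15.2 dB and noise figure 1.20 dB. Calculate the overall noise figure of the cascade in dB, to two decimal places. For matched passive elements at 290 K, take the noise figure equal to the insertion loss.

5.52 dB

Convert to linear (a loss of L dB is a gain of −L dB): F_i = 10^(NF_i/10), G_i = 10^(G_i,dB/10)
  Stage 1: F_1 = 10^(3.54/10) = 2.259, G_1 = 10^(−3.54/10) = 0.4426
  Stage 2: F_2 = 10^(0.778/10) = 1.196, G_2 = 10^(−0.778/10) = 0.8360
  Stage 3: F_3 = 10^(1.20/10) = 1.318, G_3 = 10^(15.2/10) = 33.11
Friis cascade:
  F = 2.259 + (1.196 − 1)/0.4426 + (1.318 − 1)/0.3700 = 3.563
NF = 10 log₁₀(3.563) = 5.52 dB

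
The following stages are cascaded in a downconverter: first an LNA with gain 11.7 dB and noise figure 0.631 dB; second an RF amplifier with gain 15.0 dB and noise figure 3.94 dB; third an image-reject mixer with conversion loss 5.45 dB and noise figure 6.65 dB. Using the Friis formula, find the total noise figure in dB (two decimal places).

Convert to linear (a loss of L dB is a gain of −L dB): F_i = 10^(NF_i/10), G_i = 10^(G_i,dB/10)
  Stage 1: F_1 = 10^(0.631/10) = 1.156, G_1 = 10^(11.7/10) = 14.79
  Stage 2: F_2 = 10^(3.94/10) = 2.477, G_2 = 10^(15.0/10) = 31.62
  Stage 3: F_3 = 10^(6.65/10) = 4.624, G_3 = 10^(−5.45/10) = 0.2851
Friis cascade:
  F = 1.156 + (2.477 − 1)/14.79 + (4.624 − 1)/467.7 = 1.264
NF = 10 log₁₀(1.264) = 1.02 dB

1.02 dB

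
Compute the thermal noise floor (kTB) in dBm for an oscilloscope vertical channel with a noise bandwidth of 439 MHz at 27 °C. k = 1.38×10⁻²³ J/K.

−87.4 dBm

T = 27 °C + 273.15 = 300.15 K
P_n = kTB = 1.38×10⁻²³ × 300.15 × 4.39×10⁸ = 1.82×10⁻¹² W
In dBm: 10 log₁₀(1.82×10⁻¹² / 10⁻³) = −87.4 dBm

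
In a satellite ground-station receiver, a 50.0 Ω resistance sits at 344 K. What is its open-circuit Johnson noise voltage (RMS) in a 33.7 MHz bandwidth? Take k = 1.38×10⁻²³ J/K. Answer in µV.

V_n = √(4kTRB)
4kTRB = 4 × 1.38×10⁻²³ × 344 × 5.00×10¹ × 3.37×10⁷ = 3.20×10⁻¹¹ V²
V_n = √(3.20×10⁻¹¹) = 5.66×10⁻⁶ V = 5.66 µV

5.66 µV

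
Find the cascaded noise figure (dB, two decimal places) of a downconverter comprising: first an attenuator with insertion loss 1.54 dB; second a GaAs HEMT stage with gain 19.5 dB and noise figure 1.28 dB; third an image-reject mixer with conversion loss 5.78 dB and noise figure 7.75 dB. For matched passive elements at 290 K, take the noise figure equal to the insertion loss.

3.00 dB

Convert to linear (a loss of L dB is a gain of −L dB): F_i = 10^(NF_i/10), G_i = 10^(G_i,dB/10)
  Stage 1: F_1 = 10^(1.54/10) = 1.426, G_1 = 10^(−1.54/10) = 0.7015
  Stage 2: F_2 = 10^(1.28/10) = 1.343, G_2 = 10^(19.5/10) = 89.13
  Stage 3: F_3 = 10^(7.75/10) = 5.957, G_3 = 10^(−5.78/10) = 0.2642
Friis cascade:
  F = 1.426 + (1.343 − 1)/0.7015 + (5.957 − 1)/62.52 = 1.994
NF = 10 log₁₀(1.994) = 3.00 dB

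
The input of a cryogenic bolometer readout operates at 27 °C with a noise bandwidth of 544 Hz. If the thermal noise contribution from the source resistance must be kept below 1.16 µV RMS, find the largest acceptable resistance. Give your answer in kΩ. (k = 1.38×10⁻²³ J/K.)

149 kΩ

T = 27 °C + 273.15 = 300.15 K
Johnson–Nyquist: V_n = √(4kTRB) ⇒ R = V_n² / (4kTB)
4kTB = 4 × 1.38×10⁻²³ × 300.15 × 5.44×10² = 9.01×10⁻¹⁸
R = (1.16×10⁻⁶)² / 9.01×10⁻¹⁸ = 1.49×10⁵ Ω = 149 kΩ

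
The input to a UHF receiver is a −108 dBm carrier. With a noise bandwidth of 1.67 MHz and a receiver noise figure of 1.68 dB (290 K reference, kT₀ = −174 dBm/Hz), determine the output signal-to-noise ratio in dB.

Noise floor: N = −174 + 10 log₁₀(B) + NF
10 log₁₀(1.67×10⁶) = 62.23 dB
N = −174 + 62.23 + 1.68 = −110.09 dBm
SNR = P_sig − N = −108 − (−110.09) = 2.09 dB → 2.1 dB

2.1 dB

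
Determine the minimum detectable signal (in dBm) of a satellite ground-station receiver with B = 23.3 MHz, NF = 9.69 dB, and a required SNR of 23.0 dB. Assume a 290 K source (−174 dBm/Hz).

Sensitivity = −174 + 10 log₁₀(B) + NF + SNR_min
= −174 + 73.67 + 9.69 + 23.0
= −67.64 dBm → −67.6 dBm

−67.6 dBm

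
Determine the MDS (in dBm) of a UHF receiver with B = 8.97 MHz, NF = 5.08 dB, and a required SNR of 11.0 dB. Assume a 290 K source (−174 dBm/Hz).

−88.4 dBm

Sensitivity = −174 + 10 log₁₀(B) + NF + SNR_min
= −174 + 69.53 + 5.08 + 11.0
= −88.39 dBm → −88.4 dBm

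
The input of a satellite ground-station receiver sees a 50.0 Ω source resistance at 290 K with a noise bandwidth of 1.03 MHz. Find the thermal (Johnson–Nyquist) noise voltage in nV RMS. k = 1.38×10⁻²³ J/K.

908 nV

V_n = √(4kTRB)
4kTRB = 4 × 1.38×10⁻²³ × 290 × 5.00×10¹ × 1.03×10⁶ = 8.24×10⁻¹³ V²
V_n = √(8.24×10⁻¹³) = 9.08×10⁻⁷ V = 908 nV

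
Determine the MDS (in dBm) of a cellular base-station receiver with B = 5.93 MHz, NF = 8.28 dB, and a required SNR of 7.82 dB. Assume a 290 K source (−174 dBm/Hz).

Sensitivity = −174 + 10 log₁₀(B) + NF + SNR_min
= −174 + 67.73 + 8.28 + 7.82
= −90.17 dBm → −90.2 dBm

−90.2 dBm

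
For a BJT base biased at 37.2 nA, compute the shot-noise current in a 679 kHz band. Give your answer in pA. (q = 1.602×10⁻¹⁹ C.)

90.0 pA

I_n = √(2qI·B)
2qI·B = 2 × 1.602×10⁻¹⁹ × 3.72×10⁻⁸ × 6.79×10⁵ = 8.09×10⁻²¹ A²
I_n = √(8.09×10⁻²¹) = 9.00×10⁻¹¹ A = 90.0 pA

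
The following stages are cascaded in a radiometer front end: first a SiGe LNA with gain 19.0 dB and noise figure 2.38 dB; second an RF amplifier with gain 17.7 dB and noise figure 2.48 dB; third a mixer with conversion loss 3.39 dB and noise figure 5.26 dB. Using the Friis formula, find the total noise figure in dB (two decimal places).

Convert to linear (a loss of L dB is a gain of −L dB): F_i = 10^(NF_i/10), G_i = 10^(G_i,dB/10)
  Stage 1: F_1 = 10^(2.38/10) = 1.730, G_1 = 10^(19.0/10) = 79.43
  Stage 2: F_2 = 10^(2.48/10) = 1.770, G_2 = 10^(17.7/10) = 58.88
  Stage 3: F_3 = 10^(5.26/10) = 3.357, G_3 = 10^(−3.39/10) = 0.4581
Friis cascade:
  F = 1.730 + (1.770 − 1)/79.43 + (3.357 − 1)/4677 = 1.740
NF = 10 log₁₀(1.740) = 2.41 dB

2.41 dB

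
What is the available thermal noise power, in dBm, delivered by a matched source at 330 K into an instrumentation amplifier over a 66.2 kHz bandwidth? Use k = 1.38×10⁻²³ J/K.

P_n = kTB = 1.38×10⁻²³ × 330 × 6.62×10⁴ = 3.01×10⁻¹⁶ W
In dBm: 10 log₁₀(3.01×10⁻¹⁶ / 10⁻³) = −125.2 dBm

−125.2 dBm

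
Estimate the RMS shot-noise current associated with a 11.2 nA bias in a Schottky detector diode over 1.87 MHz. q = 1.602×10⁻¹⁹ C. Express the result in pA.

I_n = √(2qI·B)
2qI·B = 2 × 1.602×10⁻¹⁹ × 1.12×10⁻⁸ × 1.87×10⁶ = 6.71×10⁻²¹ A²
I_n = √(6.71×10⁻²¹) = 8.19×10⁻¹¹ A = 81.9 pA

81.9 pA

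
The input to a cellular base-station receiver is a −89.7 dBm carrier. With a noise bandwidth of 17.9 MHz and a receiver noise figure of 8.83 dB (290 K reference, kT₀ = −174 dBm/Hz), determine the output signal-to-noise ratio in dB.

Noise floor: N = −174 + 10 log₁₀(B) + NF
10 log₁₀(1.79×10⁷) = 72.53 dB
N = −174 + 72.53 + 8.83 = −92.64 dBm
SNR = P_sig − N = −89.7 − (−92.64) = 2.94 dB → 2.9 dB

2.9 dB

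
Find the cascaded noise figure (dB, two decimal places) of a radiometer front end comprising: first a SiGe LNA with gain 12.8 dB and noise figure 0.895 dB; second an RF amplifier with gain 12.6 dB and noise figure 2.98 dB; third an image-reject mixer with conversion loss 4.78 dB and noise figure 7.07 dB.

Convert to linear (a loss of L dB is a gain of −L dB): F_i = 10^(NF_i/10), G_i = 10^(G_i,dB/10)
  Stage 1: F_1 = 10^(0.895/10) = 1.229, G_1 = 10^(12.8/10) = 19.05
  Stage 2: F_2 = 10^(2.98/10) = 1.986, G_2 = 10^(12.6/10) = 18.20
  Stage 3: F_3 = 10^(7.07/10) = 5.093, G_3 = 10^(−4.78/10) = 0.3327
Friis cascade:
  F = 1.229 + (1.986 − 1)/19.05 + (5.093 − 1)/346.7 = 1.292
NF = 10 log₁₀(1.292) = 1.11 dB

1.11 dB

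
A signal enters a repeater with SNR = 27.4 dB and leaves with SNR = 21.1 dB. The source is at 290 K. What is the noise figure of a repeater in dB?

NF (dB) = SNR_in(dB) − SNR_out(dB) when the source is at T₀
NF = 27.4 − 21.1 = 6.3 dB

6.3 dB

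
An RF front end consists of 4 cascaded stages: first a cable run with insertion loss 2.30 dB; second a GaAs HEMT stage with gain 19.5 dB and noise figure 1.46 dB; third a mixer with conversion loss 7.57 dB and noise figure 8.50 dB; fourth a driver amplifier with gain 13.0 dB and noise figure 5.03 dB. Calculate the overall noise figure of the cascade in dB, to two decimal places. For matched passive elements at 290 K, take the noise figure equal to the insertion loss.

Convert to linear (a loss of L dB is a gain of −L dB): F_i = 10^(NF_i/10), G_i = 10^(G_i,dB/10)
  Stage 1: F_1 = 10^(2.30/10) = 1.698, G_1 = 10^(−2.30/10) = 0.5888
  Stage 2: F_2 = 10^(1.46/10) = 1.400, G_2 = 10^(19.5/10) = 89.13
  Stage 3: F_3 = 10^(8.50/10) = 7.079, G_3 = 10^(−7.57/10) = 0.1750
  Stage 4: F_4 = 10^(5.03/10) = 3.184, G_4 = 10^(13.0/10) = 19.95
Friis cascade:
  F = 1.698 + (1.400 − 1)/0.5888 + (7.079 − 1)/52.48 + (3.184 − 1)/9.183 = 2.731
NF = 10 log₁₀(2.731) = 4.36 dB

4.36 dB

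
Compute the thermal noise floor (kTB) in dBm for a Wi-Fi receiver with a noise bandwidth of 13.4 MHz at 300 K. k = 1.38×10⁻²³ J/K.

−102.6 dBm

P_n = kTB = 1.38×10⁻²³ × 300 × 1.34×10⁷ = 5.55×10⁻¹⁴ W
In dBm: 10 log₁₀(5.55×10⁻¹⁴ / 10⁻³) = −102.6 dBm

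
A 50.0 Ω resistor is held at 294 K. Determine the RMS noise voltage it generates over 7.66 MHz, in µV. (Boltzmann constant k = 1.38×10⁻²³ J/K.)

2.49 µV

V_n = √(4kTRB)
4kTRB = 4 × 1.38×10⁻²³ × 294 × 5.00×10¹ × 7.66×10⁶ = 6.22×10⁻¹² V²
V_n = √(6.22×10⁻¹²) = 2.49×10⁻⁶ V = 2.49 µV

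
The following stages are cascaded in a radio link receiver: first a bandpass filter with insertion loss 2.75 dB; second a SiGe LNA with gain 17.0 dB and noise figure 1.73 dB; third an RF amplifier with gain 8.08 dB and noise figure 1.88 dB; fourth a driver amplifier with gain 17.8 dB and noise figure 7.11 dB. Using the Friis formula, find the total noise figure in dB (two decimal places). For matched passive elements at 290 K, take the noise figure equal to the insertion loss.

Convert to linear (a loss of L dB is a gain of −L dB): F_i = 10^(NF_i/10), G_i = 10^(G_i,dB/10)
  Stage 1: F_1 = 10^(2.75/10) = 1.884, G_1 = 10^(−2.75/10) = 0.5309
  Stage 2: F_2 = 10^(1.73/10) = 1.489, G_2 = 10^(17.0/10) = 50.12
  Stage 3: F_3 = 10^(1.88/10) = 1.542, G_3 = 10^(8.08/10) = 6.427
  Stage 4: F_4 = 10^(7.11/10) = 5.140, G_4 = 10^(17.8/10) = 60.26
Friis cascade:
  F = 1.884 + (1.489 − 1)/0.5309 + (1.542 − 1)/26.61 + (5.140 − 1)/171.0 = 2.850
NF = 10 log₁₀(2.850) = 4.55 dB

4.55 dB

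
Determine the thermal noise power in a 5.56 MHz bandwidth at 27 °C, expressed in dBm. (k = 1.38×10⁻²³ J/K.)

−106.4 dBm

T = 27 °C + 273.15 = 300.15 K
P_n = kTB = 1.38×10⁻²³ × 300.15 × 5.56×10⁶ = 2.30×10⁻¹⁴ W
In dBm: 10 log₁₀(2.30×10⁻¹⁴ / 10⁻³) = −106.4 dBm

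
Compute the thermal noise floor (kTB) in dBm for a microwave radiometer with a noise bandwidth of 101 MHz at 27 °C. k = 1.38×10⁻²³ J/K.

−93.8 dBm

T = 27 °C + 273.15 = 300.15 K
P_n = kTB = 1.38×10⁻²³ × 300.15 × 1.01×10⁸ = 4.18×10⁻¹³ W
In dBm: 10 log₁₀(4.18×10⁻¹³ / 10⁻³) = −93.8 dBm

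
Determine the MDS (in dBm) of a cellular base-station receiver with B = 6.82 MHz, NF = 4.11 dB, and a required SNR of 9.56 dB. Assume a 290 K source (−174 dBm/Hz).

−92.0 dBm

Sensitivity = −174 + 10 log₁₀(B) + NF + SNR_min
= −174 + 68.34 + 4.11 + 9.56
= −91.99 dBm → −92.0 dBm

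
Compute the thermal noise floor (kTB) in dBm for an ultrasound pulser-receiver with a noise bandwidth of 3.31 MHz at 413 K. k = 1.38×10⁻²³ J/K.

P_n = kTB = 1.38×10⁻²³ × 413 × 3.31×10⁶ = 1.89×10⁻¹⁴ W
In dBm: 10 log₁₀(1.89×10⁻¹⁴ / 10⁻³) = −107.2 dBm

−107.2 dBm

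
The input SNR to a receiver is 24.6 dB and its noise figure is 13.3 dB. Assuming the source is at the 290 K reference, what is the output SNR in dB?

11.3 dB

By definition F = SNR_in/SNR_out, so in dB: SNR_out = SNR_in − NF
SNR_out = 24.6 − 13.3 = 11.3 dB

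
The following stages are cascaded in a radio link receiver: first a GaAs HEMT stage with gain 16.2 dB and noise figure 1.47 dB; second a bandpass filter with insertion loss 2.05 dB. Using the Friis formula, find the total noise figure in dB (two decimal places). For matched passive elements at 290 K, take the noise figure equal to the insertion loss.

1.51 dB

Convert to linear (a loss of L dB is a gain of −L dB): F_i = 10^(NF_i/10), G_i = 10^(G_i,dB/10)
  Stage 1: F_1 = 10^(1.47/10) = 1.403, G_1 = 10^(16.2/10) = 41.69
  Stage 2: F_2 = 10^(2.05/10) = 1.603, G_2 = 10^(−2.05/10) = 0.6237
Friis cascade:
  F = 1.403 + (1.603 − 1)/41.69 = 1.417
NF = 10 log₁₀(1.417) = 1.51 dB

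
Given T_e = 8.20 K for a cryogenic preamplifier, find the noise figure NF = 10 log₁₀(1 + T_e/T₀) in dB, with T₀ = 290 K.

0.121 dB

F = 1 + T_e/T₀ = 1 + 8.20/290 = 1.02828
NF = 10 log₁₀(1.02828) = 0.121 dB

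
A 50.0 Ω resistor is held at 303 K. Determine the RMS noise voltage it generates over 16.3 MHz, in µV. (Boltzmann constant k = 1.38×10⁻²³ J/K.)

V_n = √(4kTRB)
4kTRB = 4 × 1.38×10⁻²³ × 303 × 5.00×10¹ × 1.63×10⁷ = 1.36×10⁻¹¹ V²
V_n = √(1.36×10⁻¹¹) = 3.69×10⁻⁶ V = 3.69 µV

3.69 µV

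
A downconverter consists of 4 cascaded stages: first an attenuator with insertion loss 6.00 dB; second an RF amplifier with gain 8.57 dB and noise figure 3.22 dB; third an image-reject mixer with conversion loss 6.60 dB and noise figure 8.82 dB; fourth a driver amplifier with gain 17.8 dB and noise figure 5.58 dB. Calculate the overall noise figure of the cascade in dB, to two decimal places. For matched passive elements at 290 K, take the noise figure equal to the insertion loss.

12.70 dB

Convert to linear (a loss of L dB is a gain of −L dB): F_i = 10^(NF_i/10), G_i = 10^(G_i,dB/10)
  Stage 1: F_1 = 10^(6.00/10) = 3.981, G_1 = 10^(−6.00/10) = 0.2512
  Stage 2: F_2 = 10^(3.22/10) = 2.099, G_2 = 10^(8.57/10) = 7.194
  Stage 3: F_3 = 10^(8.82/10) = 7.621, G_3 = 10^(−6.60/10) = 0.2188
  Stage 4: F_4 = 10^(5.58/10) = 3.614, G_4 = 10^(17.8/10) = 60.26
Friis cascade:
  F = 3.981 + (2.099 − 1)/0.2512 + (7.621 − 1)/1.807 + (3.614 − 1)/0.3954 = 18.63
NF = 10 log₁₀(18.63) = 12.70 dB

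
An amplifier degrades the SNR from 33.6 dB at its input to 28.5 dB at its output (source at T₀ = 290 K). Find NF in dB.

NF (dB) = SNR_in(dB) − SNR_out(dB) when the source is at T₀
NF = 33.6 − 28.5 = 5.1 dB

5.1 dB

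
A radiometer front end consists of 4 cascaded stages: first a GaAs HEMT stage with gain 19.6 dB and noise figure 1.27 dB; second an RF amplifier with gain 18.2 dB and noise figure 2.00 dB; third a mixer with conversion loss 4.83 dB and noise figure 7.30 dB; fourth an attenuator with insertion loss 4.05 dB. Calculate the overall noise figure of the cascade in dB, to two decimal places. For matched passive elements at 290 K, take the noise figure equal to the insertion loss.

Convert to linear (a loss of L dB is a gain of −L dB): F_i = 10^(NF_i/10), G_i = 10^(G_i,dB/10)
  Stage 1: F_1 = 10^(1.27/10) = 1.340, G_1 = 10^(19.6/10) = 91.20
  Stage 2: F_2 = 10^(2.00/10) = 1.585, G_2 = 10^(18.2/10) = 66.07
  Stage 3: F_3 = 10^(7.30/10) = 5.370, G_3 = 10^(−4.83/10) = 0.3289
  Stage 4: F_4 = 10^(4.05/10) = 2.541, G_4 = 10^(−4.05/10) = 0.3936
Friis cascade:
  F = 1.340 + (1.585 − 1)/91.20 + (5.370 − 1)/6026 + (2.541 − 1)/1982 = 1.348
NF = 10 log₁₀(1.348) = 1.30 dB

1.30 dB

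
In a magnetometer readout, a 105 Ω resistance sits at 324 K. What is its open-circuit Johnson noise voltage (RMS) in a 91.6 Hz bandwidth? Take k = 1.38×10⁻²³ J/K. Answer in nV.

13.1 nV

V_n = √(4kTRB)
4kTRB = 4 × 1.38×10⁻²³ × 324 × 1.05×10² × 9.16×10¹ = 1.72×10⁻¹⁶ V²
V_n = √(1.72×10⁻¹⁶) = 1.31×10⁻⁸ V = 13.1 nV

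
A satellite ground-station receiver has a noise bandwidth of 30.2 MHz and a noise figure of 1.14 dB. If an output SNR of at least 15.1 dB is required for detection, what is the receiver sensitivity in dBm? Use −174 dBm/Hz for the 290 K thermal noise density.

Sensitivity = −174 + 10 log₁₀(B) + NF + SNR_min
= −174 + 74.8 + 1.14 + 15.1
= −82.96 dBm → −83.0 dBm

−83.0 dBm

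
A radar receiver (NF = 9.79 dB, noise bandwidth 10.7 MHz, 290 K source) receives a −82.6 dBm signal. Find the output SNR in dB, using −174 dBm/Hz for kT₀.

Noise floor: N = −174 + 10 log₁₀(B) + NF
10 log₁₀(1.07×10⁷) = 70.29 dB
N = −174 + 70.29 + 9.79 = −93.92 dBm
SNR = P_sig − N = −82.6 − (−93.92) = 11.32 dB → 11.3 dB

11.3 dB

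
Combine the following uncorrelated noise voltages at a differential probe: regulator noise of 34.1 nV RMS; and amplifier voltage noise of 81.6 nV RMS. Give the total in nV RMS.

Uncorrelated sources add in power (mean-square): V_tot = √(ΣV_i²)
V_tot = √[(3.41×10⁻⁸)² + (8.16×10⁻⁸)²] = 8.84×10⁻⁸ V = 88.4 nV

88.4 nV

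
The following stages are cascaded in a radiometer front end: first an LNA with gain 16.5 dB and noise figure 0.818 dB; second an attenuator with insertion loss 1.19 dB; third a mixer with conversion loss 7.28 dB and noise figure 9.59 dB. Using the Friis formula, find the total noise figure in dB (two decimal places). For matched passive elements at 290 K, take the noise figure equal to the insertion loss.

Convert to linear (a loss of L dB is a gain of −L dB): F_i = 10^(NF_i/10), G_i = 10^(G_i,dB/10)
  Stage 1: F_1 = 10^(0.818/10) = 1.207, G_1 = 10^(16.5/10) = 44.67
  Stage 2: F_2 = 10^(1.19/10) = 1.315, G_2 = 10^(−1.19/10) = 0.7603
  Stage 3: F_3 = 10^(9.59/10) = 9.099, G_3 = 10^(−7.28/10) = 0.1871
Friis cascade:
  F = 1.207 + (1.315 − 1)/44.67 + (9.099 − 1)/33.96 = 1.453
NF = 10 log₁₀(1.453) = 1.62 dB

1.62 dB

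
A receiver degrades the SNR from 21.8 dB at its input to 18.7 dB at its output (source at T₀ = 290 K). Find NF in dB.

3.1 dB

NF (dB) = SNR_in(dB) − SNR_out(dB) when the source is at T₀
NF = 21.8 − 18.7 = 3.1 dB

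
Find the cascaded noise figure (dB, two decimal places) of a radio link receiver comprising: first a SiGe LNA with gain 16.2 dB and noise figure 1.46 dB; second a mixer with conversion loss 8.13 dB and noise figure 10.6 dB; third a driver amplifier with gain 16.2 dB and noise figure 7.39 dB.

Convert to linear (a loss of L dB is a gain of −L dB): F_i = 10^(NF_i/10), G_i = 10^(G_i,dB/10)
  Stage 1: F_1 = 10^(1.46/10) = 1.400, G_1 = 10^(16.2/10) = 41.69
  Stage 2: F_2 = 10^(10.6/10) = 11.48, G_2 = 10^(−8.13/10) = 0.1538
  Stage 3: F_3 = 10^(7.39/10) = 5.483, G_3 = 10^(16.2/10) = 41.69
Friis cascade:
  F = 1.400 + (11.48 − 1)/41.69 + (5.483 − 1)/6.412 = 2.350
NF = 10 log₁₀(2.350) = 3.71 dB

3.71 dB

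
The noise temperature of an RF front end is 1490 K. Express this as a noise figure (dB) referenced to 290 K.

F = 1 + T_e/T₀ = 1 + 1490/290 = 6.13793
NF = 10 log₁₀(6.13793) = 7.88 dB

7.88 dB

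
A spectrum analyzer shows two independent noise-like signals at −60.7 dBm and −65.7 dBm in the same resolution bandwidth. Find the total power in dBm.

Convert to linear, add, convert back:
P₁ = 8.51×10⁻¹⁰ W, P₂ = 2.69×10⁻¹⁰ W
P_tot = 1.12×10⁻⁹ W → 10 log₁₀(P_tot / 10⁻³) = −59.5 dBm

−59.5 dBm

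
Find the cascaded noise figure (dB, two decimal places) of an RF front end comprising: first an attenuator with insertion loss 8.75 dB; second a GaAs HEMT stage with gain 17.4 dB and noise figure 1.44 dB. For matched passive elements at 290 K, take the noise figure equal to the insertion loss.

Convert to linear (a loss of L dB is a gain of −L dB): F_i = 10^(NF_i/10), G_i = 10^(G_i,dB/10)
  Stage 1: F_1 = 10^(8.75/10) = 7.499, G_1 = 10^(−8.75/10) = 0.1334
  Stage 2: F_2 = 10^(1.44/10) = 1.393, G_2 = 10^(17.4/10) = 54.95
Friis cascade:
  F = 7.499 + (1.393 − 1)/0.1334 = 10.45
NF = 10 log₁₀(10.45) = 10.19 dB

10.19 dB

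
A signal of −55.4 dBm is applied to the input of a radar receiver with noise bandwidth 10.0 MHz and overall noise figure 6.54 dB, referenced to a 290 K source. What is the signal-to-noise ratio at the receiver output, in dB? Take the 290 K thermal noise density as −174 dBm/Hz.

42.1 dB

Noise floor: N = −174 + 10 log₁₀(B) + NF
10 log₁₀(1.00×10⁷) = 70 dB
N = −174 + 70 + 6.54 = −97.46 dBm
SNR = P_sig − N = −55.4 − (−97.46) = 42.06 dB → 42.1 dB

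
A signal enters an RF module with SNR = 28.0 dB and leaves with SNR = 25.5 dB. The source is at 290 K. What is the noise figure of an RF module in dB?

NF (dB) = SNR_in(dB) − SNR_out(dB) when the source is at T₀
NF = 28.0 − 25.5 = 2.5 dB

2.5 dB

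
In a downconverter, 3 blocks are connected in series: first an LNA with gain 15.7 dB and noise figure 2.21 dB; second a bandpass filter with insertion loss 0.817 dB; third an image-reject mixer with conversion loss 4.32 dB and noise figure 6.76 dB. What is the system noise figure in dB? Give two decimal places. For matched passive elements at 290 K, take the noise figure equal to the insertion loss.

2.53 dB

Convert to linear (a loss of L dB is a gain of −L dB): F_i = 10^(NF_i/10), G_i = 10^(G_i,dB/10)
  Stage 1: F_1 = 10^(2.21/10) = 1.663, G_1 = 10^(15.7/10) = 37.15
  Stage 2: F_2 = 10^(0.817/10) = 1.207, G_2 = 10^(−0.817/10) = 0.8285
  Stage 3: F_3 = 10^(6.76/10) = 4.742, G_3 = 10^(−4.32/10) = 0.3698
Friis cascade:
  F = 1.663 + (1.207 − 1)/37.15 + (4.742 − 1)/30.78 = 1.791
NF = 10 log₁₀(1.791) = 2.53 dB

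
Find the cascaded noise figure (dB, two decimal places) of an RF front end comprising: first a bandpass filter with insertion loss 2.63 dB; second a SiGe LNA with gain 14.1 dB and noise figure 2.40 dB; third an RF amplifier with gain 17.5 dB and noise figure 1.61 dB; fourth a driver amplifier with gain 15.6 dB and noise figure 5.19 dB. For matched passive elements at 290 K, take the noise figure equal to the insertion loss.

Convert to linear (a loss of L dB is a gain of −L dB): F_i = 10^(NF_i/10), G_i = 10^(G_i,dB/10)
  Stage 1: F_1 = 10^(2.63/10) = 1.832, G_1 = 10^(−2.63/10) = 0.5458
  Stage 2: F_2 = 10^(2.40/10) = 1.738, G_2 = 10^(14.1/10) = 25.70
  Stage 3: F_3 = 10^(1.61/10) = 1.449, G_3 = 10^(17.5/10) = 56.23
  Stage 4: F_4 = 10^(5.19/10) = 3.304, G_4 = 10^(15.6/10) = 36.31
Friis cascade:
  F = 1.832 + (1.738 − 1)/0.5458 + (1.449 − 1)/14.03 + (3.304 − 1)/788.9 = 3.219
NF = 10 log₁₀(3.219) = 5.08 dB

5.08 dB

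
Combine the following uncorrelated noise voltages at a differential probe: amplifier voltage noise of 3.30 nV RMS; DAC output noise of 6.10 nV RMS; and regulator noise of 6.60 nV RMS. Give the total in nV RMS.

9.57 nV

Uncorrelated sources add in power (mean-square): V_tot = √(ΣV_i²)
V_tot = √[(3.30×10⁻⁹)² + (6.10×10⁻⁹)² + (6.60×10⁻⁹)²] = 9.57×10⁻⁹ V = 9.57 nV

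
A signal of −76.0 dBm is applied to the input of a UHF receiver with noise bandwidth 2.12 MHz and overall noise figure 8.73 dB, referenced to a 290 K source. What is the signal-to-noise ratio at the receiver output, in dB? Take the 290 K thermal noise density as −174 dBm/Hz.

26.0 dB

Noise floor: N = −174 + 10 log₁₀(B) + NF
10 log₁₀(2.12×10⁶) = 63.26 dB
N = −174 + 63.26 + 8.73 = −102.01 dBm
SNR = P_sig − N = −76.0 − (−102.01) = 26.01 dB → 26.0 dB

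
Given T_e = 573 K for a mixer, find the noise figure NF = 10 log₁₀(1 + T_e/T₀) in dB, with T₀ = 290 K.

4.74 dB

F = 1 + T_e/T₀ = 1 + 573/290 = 2.97586
NF = 10 log₁₀(2.97586) = 4.74 dB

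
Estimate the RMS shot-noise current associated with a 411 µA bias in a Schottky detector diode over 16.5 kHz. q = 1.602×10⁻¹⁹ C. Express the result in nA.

1.47 nA

I_n = √(2qI·B)
2qI·B = 2 × 1.602×10⁻¹⁹ × 4.11×10⁻⁴ × 1.65×10⁴ = 2.17×10⁻¹⁸ A²
I_n = √(2.17×10⁻¹⁸) = 1.47×10⁻⁹ A = 1.47 nA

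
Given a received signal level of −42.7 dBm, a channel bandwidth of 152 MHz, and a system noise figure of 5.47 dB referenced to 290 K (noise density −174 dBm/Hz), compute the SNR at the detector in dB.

Noise floor: N = −174 + 10 log₁₀(B) + NF
10 log₁₀(1.52×10⁸) = 81.82 dB
N = −174 + 81.82 + 5.47 = −86.71 dBm
SNR = P_sig − N = −42.7 − (−86.71) = 44.01 dB → 44.0 dB

44.0 dB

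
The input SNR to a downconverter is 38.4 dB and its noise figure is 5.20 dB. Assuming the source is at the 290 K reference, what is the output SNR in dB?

By definition F = SNR_in/SNR_out, so in dB: SNR_out = SNR_in − NF
SNR_out = 38.4 − 5.20 = 33.20 dB

33.20 dB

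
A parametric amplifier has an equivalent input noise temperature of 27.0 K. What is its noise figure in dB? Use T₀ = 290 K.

0.387 dB

F = 1 + T_e/T₀ = 1 + 27.0/290 = 1.0931
NF = 10 log₁₀(1.0931) = 0.387 dB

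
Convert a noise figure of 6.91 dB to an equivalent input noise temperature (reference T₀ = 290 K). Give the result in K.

F = 10^(6.91/10) = 4.90908
T_e = (F − 1)·T₀ = (4.90908 − 1) × 290 = 1134 K

1134 K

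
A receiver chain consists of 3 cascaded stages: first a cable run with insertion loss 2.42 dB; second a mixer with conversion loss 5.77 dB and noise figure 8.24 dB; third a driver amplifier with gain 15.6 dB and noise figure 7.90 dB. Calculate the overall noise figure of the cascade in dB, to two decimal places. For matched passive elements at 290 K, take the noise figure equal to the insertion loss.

Convert to linear (a loss of L dB is a gain of −L dB): F_i = 10^(NF_i/10), G_i = 10^(G_i,dB/10)
  Stage 1: F_1 = 10^(2.42/10) = 1.746, G_1 = 10^(−2.42/10) = 0.5728
  Stage 2: F_2 = 10^(8.24/10) = 6.668, G_2 = 10^(−5.77/10) = 0.2649
  Stage 3: F_3 = 10^(7.90/10) = 6.166, G_3 = 10^(15.6/10) = 36.31
Friis cascade:
  F = 1.746 + (6.668 − 1)/0.5728 + (6.166 − 1)/0.1517 = 45.69
NF = 10 log₁₀(45.69) = 16.60 dB

16.60 dB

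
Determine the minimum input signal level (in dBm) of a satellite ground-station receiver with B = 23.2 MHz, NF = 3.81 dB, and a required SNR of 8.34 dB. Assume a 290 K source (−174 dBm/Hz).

−88.2 dBm

Sensitivity = −174 + 10 log₁₀(B) + NF + SNR_min
= −174 + 73.65 + 3.81 + 8.34
= −88.20 dBm → −88.2 dBm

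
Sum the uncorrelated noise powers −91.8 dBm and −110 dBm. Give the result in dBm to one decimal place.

−91.7 dBm

Convert to linear, add, convert back:
P₁ = 6.61×10⁻¹³ W, P₂ = 1.00×10⁻¹⁴ W
P_tot = 6.71×10⁻¹³ W → 10 log₁₀(P_tot / 10⁻³) = −91.7 dBm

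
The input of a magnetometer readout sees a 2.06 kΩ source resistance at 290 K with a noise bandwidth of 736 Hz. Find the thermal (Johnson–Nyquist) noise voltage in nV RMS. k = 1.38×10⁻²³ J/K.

156 nV

V_n = √(4kTRB)
4kTRB = 4 × 1.38×10⁻²³ × 290 × 2.06×10³ × 7.36×10² = 2.43×10⁻¹⁴ V²
V_n = √(2.43×10⁻¹⁴) = 1.56×10⁻⁷ V = 156 nV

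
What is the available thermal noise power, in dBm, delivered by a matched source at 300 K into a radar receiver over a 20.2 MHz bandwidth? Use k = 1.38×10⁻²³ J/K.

P_n = kTB = 1.38×10⁻²³ × 300 × 2.02×10⁷ = 8.36×10⁻¹⁴ W
In dBm: 10 log₁₀(8.36×10⁻¹⁴ / 10⁻³) = −100.8 dBm

−100.8 dBm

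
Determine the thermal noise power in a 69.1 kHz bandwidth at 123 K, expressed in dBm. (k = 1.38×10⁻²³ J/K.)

−129.3 dBm

P_n = kTB = 1.38×10⁻²³ × 123 × 6.91×10⁴ = 1.17×10⁻¹⁶ W
In dBm: 10 log₁₀(1.17×10⁻¹⁶ / 10⁻³) = −129.3 dBm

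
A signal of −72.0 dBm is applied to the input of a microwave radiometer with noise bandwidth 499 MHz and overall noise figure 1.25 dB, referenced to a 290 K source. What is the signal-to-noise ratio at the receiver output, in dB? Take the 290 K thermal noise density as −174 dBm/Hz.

Noise floor: N = −174 + 10 log₁₀(B) + NF
10 log₁₀(4.99×10⁸) = 86.98 dB
N = −174 + 86.98 + 1.25 = −85.77 dBm
SNR = P_sig − N = −72.0 − (−85.77) = 13.77 dB → 13.8 dB

13.8 dB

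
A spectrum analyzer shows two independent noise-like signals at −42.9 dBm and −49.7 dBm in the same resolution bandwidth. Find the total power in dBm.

−42.1 dBm

Convert to linear, add, convert back:
P₁ = 5.13×10⁻⁸ W, P₂ = 1.07×10⁻⁸ W
P_tot = 6.20×10⁻⁸ W → 10 log₁₀(P_tot / 10⁻³) = −42.1 dBm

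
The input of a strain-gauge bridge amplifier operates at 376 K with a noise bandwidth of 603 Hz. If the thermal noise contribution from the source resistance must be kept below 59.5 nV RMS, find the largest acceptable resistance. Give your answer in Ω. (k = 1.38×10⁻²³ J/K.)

283 Ω

Johnson–Nyquist: V_n = √(4kTRB) ⇒ R = V_n² / (4kTB)
4kTB = 4 × 1.38×10⁻²³ × 376 × 6.03×10² = 1.25×10⁻¹⁷
R = (5.95×10⁻⁸)² / 1.25×10⁻¹⁷ = 2.83×10² Ω = 283 Ω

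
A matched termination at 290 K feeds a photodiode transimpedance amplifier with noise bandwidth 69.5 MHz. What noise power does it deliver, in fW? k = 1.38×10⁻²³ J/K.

278 fW

P_n = kTB = 1.38×10⁻²³ × 290 × 6.95×10⁷ = 2.78×10⁻¹³ W = 278 fW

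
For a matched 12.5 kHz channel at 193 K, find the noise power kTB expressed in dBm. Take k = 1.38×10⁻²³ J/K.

−134.8 dBm

P_n = kTB = 1.38×10⁻²³ × 193 × 1.25×10⁴ = 3.33×10⁻¹⁷ W
In dBm: 10 log₁₀(3.33×10⁻¹⁷ / 10⁻³) = −134.8 dBm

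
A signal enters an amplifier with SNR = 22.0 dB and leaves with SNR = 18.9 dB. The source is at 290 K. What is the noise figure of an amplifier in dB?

3.1 dB

NF (dB) = SNR_in(dB) − SNR_out(dB) when the source is at T₀
NF = 22.0 − 18.9 = 3.1 dB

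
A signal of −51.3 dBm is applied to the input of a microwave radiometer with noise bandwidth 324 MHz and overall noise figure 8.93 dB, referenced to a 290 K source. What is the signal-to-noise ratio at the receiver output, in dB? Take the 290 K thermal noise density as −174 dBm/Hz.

Noise floor: N = −174 + 10 log₁₀(B) + NF
10 log₁₀(3.24×10⁸) = 85.11 dB
N = −174 + 85.11 + 8.93 = −79.96 dBm
SNR = P_sig − N = −51.3 − (−79.96) = 28.66 dB → 28.7 dB

28.7 dB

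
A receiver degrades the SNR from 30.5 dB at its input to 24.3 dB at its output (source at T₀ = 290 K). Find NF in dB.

6.2 dB

NF (dB) = SNR_in(dB) − SNR_out(dB) when the source is at T₀
NF = 30.5 − 24.3 = 6.2 dB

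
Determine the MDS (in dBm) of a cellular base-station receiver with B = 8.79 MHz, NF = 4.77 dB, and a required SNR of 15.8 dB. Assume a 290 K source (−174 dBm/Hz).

Sensitivity = −174 + 10 log₁₀(B) + NF + SNR_min
= −174 + 69.44 + 4.77 + 15.8
= −83.99 dBm → −84.0 dBm

−84.0 dBm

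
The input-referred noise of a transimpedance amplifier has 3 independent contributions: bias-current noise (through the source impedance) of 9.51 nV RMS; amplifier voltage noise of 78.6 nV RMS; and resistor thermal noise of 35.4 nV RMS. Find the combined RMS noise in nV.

86.7 nV

Uncorrelated sources add in power (mean-square): V_tot = √(ΣV_i²)
V_tot = √[(9.51×10⁻⁹)² + (7.86×10⁻⁸)² + (3.54×10⁻⁸)²] = 8.67×10⁻⁸ V = 86.7 nV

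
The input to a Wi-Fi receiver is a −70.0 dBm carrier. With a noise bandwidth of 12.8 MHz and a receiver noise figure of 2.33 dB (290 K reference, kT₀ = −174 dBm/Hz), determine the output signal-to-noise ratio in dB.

30.6 dB

Noise floor: N = −174 + 10 log₁₀(B) + NF
10 log₁₀(1.28×10⁷) = 71.07 dB
N = −174 + 71.07 + 2.33 = −100.60 dBm
SNR = P_sig − N = −70.0 − (−100.60) = 30.60 dB → 30.6 dB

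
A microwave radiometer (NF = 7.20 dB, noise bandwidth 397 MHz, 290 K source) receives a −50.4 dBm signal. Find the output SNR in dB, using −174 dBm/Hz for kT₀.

Noise floor: N = −174 + 10 log₁₀(B) + NF
10 log₁₀(3.97×10⁸) = 85.99 dB
N = −174 + 85.99 + 7.20 = −80.81 dBm
SNR = P_sig − N = −50.4 − (−80.81) = 30.41 dB → 30.4 dB

30.4 dB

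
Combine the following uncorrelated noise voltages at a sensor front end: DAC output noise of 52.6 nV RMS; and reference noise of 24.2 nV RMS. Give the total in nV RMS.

Uncorrelated sources add in power (mean-square): V_tot = √(ΣV_i²)
V_tot = √[(5.26×10⁻⁸)² + (2.42×10⁻⁸)²] = 5.79×10⁻⁸ V = 57.9 nV

57.9 nV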